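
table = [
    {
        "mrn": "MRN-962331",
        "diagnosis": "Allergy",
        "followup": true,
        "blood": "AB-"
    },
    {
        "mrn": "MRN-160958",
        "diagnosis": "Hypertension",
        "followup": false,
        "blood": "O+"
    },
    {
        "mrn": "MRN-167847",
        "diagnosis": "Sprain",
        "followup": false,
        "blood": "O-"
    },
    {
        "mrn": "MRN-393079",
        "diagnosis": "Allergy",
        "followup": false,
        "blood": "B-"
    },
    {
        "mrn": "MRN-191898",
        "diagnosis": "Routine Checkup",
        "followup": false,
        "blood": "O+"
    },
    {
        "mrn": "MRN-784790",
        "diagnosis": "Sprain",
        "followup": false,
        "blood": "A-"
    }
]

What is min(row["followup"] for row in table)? False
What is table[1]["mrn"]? "MRN-160958"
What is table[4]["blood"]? "O+"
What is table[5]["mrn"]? "MRN-784790"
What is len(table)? 6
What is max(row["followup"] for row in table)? True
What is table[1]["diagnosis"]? "Hypertension"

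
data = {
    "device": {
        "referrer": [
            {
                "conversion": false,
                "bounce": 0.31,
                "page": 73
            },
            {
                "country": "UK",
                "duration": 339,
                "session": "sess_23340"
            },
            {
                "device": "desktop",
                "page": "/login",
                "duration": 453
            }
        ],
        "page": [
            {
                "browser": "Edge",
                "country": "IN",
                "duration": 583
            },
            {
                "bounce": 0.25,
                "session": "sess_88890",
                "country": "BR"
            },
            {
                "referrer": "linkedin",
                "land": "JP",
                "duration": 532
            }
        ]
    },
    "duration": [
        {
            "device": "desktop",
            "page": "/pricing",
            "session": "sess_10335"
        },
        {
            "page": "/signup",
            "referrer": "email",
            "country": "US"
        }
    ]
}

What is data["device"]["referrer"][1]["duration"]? 339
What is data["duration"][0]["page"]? "/pricing"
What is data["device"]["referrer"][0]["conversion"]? False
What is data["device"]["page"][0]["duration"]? 583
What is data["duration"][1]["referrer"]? "email"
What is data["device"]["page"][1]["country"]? "BR"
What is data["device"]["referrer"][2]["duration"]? 453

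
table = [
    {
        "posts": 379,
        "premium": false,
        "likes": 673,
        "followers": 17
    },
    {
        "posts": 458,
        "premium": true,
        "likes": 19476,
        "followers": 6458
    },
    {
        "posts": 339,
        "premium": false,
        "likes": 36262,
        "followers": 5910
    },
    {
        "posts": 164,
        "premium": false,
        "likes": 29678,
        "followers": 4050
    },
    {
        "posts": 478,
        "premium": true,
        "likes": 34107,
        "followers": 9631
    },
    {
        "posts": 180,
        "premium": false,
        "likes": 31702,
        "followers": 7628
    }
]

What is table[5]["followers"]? 7628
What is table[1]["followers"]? 6458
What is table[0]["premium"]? False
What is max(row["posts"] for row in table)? 478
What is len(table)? 6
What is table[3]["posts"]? 164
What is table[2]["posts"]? 339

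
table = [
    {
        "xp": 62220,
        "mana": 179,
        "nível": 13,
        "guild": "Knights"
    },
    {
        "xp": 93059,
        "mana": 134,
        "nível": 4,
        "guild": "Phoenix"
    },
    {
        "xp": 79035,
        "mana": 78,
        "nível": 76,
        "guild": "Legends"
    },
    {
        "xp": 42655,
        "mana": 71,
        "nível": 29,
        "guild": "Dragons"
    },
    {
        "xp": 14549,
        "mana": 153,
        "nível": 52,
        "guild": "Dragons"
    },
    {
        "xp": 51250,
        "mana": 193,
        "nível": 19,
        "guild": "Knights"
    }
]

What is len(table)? 6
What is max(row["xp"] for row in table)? 93059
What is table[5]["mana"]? 193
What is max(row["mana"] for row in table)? 193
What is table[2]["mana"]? 78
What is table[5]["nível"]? 19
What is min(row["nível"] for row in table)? 4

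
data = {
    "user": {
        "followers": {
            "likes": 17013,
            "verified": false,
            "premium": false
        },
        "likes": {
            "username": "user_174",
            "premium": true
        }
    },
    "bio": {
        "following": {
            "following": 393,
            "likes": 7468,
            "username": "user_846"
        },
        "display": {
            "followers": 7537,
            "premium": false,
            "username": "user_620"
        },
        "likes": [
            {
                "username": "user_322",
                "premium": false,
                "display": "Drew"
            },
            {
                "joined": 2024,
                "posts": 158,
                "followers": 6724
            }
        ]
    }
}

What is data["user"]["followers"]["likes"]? 17013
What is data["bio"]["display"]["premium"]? False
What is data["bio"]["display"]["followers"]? 7537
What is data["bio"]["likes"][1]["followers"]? 6724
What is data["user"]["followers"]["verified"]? False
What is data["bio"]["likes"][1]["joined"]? 2024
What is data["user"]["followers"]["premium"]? False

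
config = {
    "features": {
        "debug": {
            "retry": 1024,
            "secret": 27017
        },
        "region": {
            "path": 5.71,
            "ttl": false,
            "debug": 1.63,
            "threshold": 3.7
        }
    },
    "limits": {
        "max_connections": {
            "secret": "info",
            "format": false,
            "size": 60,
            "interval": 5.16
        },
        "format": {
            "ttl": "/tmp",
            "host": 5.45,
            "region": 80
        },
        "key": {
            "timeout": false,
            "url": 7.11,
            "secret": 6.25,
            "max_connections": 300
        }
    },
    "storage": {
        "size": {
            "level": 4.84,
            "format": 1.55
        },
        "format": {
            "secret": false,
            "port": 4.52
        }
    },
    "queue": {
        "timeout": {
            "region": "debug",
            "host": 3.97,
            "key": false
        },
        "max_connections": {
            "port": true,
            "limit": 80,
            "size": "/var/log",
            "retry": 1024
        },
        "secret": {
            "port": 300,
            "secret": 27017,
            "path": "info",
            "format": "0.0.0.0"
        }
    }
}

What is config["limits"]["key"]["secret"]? 6.25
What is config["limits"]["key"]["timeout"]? False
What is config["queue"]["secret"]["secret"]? 27017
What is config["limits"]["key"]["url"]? 7.11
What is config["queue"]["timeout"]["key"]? False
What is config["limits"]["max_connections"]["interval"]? 5.16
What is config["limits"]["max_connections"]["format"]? False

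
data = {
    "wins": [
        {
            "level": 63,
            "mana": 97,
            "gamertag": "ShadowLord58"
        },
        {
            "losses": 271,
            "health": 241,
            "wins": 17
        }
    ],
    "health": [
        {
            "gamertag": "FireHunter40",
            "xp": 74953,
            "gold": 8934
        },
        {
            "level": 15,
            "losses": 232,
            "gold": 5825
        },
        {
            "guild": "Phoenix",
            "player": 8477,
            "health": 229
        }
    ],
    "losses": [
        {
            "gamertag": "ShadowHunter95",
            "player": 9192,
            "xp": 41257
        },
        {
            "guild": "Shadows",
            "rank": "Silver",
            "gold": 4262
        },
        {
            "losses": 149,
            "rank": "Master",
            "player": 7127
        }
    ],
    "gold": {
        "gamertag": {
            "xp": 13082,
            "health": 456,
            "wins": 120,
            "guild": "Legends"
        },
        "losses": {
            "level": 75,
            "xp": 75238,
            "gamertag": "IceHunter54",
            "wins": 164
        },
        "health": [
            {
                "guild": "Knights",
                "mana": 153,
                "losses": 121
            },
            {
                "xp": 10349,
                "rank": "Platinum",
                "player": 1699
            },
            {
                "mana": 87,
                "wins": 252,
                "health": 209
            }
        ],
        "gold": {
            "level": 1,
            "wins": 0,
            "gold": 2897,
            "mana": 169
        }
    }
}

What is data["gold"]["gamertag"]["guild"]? "Legends"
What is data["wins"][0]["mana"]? 97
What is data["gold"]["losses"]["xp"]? 75238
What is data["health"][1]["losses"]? 232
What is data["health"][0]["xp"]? 74953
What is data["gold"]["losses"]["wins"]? 164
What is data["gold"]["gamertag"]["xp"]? 13082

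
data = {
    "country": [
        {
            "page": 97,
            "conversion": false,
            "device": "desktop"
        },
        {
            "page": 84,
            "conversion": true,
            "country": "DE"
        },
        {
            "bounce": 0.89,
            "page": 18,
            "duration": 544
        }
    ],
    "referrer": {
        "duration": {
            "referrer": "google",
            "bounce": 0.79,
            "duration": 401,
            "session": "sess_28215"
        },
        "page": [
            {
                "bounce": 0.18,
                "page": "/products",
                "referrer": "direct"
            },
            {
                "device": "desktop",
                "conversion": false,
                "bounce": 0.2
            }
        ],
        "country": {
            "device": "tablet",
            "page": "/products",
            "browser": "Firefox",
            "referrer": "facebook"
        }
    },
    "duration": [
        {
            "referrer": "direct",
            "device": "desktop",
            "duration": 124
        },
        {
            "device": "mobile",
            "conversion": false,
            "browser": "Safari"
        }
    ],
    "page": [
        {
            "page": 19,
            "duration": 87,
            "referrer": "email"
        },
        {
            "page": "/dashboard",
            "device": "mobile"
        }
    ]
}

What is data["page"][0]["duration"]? 87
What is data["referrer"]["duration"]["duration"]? 401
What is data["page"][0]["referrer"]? "email"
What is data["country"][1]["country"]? "DE"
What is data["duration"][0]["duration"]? 124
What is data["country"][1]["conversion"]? True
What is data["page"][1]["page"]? "/dashboard"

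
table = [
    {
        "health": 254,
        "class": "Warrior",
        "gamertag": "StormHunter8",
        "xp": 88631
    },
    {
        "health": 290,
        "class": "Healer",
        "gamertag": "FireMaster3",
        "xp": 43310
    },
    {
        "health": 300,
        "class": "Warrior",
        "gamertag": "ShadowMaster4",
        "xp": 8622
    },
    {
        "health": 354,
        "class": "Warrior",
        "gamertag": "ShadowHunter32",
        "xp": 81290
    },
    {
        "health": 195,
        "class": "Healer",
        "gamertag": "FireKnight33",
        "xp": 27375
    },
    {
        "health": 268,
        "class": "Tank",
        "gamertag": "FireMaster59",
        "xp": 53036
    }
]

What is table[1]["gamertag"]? "FireMaster3"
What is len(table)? 6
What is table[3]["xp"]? 81290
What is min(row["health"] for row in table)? 195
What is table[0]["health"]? 254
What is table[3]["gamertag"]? "ShadowHunter32"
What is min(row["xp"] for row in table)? 8622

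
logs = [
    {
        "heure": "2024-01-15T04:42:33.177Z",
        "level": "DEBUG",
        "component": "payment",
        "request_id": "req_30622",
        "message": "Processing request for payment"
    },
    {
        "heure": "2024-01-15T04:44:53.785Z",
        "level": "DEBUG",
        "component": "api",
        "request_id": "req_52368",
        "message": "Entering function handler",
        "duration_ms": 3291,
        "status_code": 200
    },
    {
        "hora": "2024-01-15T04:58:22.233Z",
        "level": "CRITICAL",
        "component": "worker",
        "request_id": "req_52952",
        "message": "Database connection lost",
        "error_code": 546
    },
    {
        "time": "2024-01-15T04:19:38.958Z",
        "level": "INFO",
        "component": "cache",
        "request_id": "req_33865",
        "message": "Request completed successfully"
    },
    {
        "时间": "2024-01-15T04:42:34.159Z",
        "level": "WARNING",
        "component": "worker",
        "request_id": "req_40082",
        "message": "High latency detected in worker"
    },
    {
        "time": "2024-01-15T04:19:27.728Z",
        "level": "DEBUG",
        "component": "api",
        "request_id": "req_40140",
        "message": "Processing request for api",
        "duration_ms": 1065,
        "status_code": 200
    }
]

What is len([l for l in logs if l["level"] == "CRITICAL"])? 1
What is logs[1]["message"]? "Entering function handler"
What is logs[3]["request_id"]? "req_33865"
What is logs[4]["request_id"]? "req_40082"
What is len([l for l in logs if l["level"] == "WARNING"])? 1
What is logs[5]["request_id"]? "req_40140"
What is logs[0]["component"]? "payment"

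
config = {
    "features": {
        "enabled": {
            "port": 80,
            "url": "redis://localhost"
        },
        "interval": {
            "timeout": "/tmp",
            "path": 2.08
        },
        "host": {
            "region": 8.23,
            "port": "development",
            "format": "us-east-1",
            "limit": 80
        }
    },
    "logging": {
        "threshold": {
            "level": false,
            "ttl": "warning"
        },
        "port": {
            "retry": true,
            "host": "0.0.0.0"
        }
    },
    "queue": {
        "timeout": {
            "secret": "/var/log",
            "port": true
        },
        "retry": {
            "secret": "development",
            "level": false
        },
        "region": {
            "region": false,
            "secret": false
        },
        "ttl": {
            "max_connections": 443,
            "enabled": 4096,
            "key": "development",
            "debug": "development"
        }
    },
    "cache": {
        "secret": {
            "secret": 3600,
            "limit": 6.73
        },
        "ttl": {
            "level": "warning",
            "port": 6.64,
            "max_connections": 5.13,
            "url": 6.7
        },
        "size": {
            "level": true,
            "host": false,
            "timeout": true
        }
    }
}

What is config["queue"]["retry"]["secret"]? "development"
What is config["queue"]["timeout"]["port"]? True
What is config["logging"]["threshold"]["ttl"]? "warning"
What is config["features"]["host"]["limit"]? 80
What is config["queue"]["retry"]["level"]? False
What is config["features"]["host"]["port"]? "development"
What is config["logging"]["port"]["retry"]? True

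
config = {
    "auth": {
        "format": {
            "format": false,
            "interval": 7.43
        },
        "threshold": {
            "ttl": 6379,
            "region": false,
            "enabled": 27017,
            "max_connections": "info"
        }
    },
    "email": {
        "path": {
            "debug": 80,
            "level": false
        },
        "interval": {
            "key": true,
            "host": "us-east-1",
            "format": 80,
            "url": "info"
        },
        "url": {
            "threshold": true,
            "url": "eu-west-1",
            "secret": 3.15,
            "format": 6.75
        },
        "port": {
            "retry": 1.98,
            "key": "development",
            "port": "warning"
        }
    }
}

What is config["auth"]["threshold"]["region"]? False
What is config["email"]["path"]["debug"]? 80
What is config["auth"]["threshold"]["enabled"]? 27017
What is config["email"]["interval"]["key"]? True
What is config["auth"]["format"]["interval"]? 7.43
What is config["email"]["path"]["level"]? False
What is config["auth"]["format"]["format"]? False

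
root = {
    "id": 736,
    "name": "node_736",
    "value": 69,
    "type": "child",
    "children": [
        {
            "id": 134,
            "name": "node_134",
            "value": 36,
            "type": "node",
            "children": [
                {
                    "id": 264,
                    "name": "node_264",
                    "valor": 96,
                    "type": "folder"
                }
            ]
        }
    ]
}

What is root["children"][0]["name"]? "node_134"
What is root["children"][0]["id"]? 134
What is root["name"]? "node_736"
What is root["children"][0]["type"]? "node"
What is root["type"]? "child"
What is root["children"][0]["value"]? 36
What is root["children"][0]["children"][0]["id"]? 264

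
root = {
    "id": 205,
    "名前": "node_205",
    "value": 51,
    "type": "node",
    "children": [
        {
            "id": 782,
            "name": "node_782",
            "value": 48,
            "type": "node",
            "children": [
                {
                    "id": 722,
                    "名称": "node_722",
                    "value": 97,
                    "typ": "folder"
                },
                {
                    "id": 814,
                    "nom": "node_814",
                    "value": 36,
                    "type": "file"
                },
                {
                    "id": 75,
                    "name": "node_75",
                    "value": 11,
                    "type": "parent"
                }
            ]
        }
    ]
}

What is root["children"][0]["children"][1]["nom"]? "node_814"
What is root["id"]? 205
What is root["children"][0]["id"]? 782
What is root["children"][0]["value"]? 48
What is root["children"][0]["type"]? "node"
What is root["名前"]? "node_205"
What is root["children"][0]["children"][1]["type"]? "file"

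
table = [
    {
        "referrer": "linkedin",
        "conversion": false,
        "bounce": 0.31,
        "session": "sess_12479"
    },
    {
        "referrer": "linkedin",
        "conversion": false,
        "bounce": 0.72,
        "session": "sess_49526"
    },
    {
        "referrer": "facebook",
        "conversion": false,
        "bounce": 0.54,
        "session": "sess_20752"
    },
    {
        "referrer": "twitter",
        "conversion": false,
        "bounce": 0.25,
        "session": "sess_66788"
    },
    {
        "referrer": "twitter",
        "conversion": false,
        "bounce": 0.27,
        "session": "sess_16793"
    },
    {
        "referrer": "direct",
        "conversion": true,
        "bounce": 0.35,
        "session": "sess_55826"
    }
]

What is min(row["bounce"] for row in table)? 0.25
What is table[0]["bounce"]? 0.31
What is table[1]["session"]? "sess_49526"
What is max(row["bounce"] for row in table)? 0.72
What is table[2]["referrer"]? "facebook"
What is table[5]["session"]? "sess_55826"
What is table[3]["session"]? "sess_66788"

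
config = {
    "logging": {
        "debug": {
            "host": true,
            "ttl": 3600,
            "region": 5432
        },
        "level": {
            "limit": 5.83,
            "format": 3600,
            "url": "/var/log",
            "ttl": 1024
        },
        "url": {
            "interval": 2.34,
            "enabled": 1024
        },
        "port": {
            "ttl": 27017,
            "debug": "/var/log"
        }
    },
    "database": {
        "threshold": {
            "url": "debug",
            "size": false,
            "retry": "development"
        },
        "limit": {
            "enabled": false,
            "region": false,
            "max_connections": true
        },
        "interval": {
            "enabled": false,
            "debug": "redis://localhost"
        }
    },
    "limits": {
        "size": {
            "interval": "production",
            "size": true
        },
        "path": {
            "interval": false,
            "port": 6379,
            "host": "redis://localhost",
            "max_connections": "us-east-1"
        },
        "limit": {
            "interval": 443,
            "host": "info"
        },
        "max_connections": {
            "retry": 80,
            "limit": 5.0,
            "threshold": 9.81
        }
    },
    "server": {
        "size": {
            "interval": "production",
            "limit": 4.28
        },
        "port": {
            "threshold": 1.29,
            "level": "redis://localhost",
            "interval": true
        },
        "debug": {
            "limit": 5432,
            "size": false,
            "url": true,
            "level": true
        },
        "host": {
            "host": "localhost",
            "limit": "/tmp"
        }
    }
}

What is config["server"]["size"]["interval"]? "production"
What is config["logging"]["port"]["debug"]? "/var/log"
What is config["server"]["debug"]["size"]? False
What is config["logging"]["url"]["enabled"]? 1024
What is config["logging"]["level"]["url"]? "/var/log"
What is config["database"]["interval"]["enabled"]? False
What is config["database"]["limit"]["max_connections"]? True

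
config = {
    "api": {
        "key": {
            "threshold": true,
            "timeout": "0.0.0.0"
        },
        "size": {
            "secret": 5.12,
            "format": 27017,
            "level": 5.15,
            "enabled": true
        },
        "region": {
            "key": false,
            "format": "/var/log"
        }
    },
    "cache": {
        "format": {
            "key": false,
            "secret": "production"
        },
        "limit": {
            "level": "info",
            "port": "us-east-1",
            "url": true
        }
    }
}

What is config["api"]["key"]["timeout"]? "0.0.0.0"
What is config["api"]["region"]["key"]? False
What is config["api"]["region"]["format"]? "/var/log"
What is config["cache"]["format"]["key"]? False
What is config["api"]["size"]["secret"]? 5.12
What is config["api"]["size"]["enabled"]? True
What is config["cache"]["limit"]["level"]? "info"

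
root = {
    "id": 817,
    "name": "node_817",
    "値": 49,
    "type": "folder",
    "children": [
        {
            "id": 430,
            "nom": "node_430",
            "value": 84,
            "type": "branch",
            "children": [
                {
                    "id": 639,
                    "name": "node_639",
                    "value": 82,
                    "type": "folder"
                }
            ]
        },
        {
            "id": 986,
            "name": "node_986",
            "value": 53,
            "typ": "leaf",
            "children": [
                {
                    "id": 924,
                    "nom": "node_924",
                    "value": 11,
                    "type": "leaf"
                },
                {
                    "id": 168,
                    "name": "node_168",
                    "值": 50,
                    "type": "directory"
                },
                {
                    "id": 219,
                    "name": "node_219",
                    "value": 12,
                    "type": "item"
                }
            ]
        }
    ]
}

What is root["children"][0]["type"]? "branch"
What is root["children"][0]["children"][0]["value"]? 82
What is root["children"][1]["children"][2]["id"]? 219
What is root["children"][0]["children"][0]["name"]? "node_639"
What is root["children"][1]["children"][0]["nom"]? "node_924"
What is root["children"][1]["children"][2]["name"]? "node_219"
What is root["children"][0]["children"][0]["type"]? "folder"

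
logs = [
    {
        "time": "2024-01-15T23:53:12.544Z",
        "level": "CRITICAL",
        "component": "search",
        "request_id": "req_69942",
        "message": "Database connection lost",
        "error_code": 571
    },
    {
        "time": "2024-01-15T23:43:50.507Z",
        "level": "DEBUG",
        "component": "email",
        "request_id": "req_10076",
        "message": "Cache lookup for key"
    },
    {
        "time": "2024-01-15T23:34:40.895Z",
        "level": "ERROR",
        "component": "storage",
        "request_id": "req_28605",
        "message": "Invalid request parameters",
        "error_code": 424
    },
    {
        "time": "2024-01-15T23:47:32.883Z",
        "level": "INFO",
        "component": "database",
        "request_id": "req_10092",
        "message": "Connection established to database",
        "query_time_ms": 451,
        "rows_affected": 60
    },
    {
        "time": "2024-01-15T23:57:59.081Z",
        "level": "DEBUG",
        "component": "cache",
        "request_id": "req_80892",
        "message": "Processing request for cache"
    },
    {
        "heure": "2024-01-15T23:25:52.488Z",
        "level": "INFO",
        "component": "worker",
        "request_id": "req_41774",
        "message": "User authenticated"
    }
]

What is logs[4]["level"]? "DEBUG"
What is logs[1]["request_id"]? "req_10076"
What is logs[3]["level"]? "INFO"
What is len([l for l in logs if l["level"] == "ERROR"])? 1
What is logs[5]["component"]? "worker"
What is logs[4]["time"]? "2024-01-15T23:57:59.081Z"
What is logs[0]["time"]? "2024-01-15T23:53:12.544Z"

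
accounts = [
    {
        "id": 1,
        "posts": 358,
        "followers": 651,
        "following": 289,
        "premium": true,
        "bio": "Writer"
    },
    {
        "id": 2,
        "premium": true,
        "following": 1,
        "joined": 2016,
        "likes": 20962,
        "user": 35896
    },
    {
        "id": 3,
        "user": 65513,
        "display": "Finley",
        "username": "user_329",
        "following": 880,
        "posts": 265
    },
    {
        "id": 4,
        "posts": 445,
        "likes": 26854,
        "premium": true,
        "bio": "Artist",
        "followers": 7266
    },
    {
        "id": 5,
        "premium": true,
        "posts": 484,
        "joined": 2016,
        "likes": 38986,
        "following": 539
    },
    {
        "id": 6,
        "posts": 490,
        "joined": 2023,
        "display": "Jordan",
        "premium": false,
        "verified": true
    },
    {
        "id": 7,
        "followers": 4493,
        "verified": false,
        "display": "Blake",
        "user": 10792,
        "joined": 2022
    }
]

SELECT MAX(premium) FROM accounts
True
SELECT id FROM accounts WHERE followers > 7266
[]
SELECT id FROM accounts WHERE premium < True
[6]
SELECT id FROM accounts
[1, 2, 3, 4, 5, 6, 7]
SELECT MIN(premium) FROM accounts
False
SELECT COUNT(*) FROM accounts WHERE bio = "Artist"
1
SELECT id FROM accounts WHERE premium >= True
[1, 2, 4, 5]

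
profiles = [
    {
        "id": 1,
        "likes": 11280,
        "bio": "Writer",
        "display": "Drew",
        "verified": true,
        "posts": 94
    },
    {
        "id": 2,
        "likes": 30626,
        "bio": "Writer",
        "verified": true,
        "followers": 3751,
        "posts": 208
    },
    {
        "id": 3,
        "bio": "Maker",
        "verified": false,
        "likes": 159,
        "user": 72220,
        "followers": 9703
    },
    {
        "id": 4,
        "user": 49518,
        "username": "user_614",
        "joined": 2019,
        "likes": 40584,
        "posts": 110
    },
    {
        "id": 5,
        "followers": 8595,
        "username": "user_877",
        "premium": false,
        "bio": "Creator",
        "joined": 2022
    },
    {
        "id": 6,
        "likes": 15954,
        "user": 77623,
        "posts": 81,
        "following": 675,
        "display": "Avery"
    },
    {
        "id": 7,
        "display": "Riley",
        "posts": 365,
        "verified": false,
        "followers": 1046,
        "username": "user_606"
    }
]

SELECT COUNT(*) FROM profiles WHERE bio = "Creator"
1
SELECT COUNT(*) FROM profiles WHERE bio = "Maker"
1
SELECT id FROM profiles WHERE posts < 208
[1, 4, 6]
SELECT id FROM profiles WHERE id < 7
[1, 2, 3, 4, 5, 6]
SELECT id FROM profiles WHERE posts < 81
[]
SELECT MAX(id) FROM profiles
7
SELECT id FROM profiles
[1, 2, 3, 4, 5, 6, 7]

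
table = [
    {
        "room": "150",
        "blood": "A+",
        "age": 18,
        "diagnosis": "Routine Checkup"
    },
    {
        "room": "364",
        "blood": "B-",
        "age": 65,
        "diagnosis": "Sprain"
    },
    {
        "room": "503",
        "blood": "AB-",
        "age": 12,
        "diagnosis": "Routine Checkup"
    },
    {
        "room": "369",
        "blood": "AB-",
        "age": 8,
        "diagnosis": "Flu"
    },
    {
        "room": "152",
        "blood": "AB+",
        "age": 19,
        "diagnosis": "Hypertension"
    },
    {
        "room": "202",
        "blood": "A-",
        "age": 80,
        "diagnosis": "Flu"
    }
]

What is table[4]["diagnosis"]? "Hypertension"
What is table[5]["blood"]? "A-"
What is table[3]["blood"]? "AB-"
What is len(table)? 6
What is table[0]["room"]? "150"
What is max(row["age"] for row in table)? 80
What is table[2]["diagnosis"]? "Routine Checkup"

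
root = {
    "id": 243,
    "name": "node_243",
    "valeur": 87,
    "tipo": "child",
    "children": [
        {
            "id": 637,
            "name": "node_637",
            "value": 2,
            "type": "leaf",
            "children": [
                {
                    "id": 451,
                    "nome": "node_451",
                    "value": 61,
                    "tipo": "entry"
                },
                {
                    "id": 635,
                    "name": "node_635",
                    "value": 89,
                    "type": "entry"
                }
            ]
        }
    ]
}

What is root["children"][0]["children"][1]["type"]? "entry"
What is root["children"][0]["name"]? "node_637"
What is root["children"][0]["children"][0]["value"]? 61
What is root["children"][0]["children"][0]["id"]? 451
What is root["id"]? 243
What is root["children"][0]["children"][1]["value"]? 89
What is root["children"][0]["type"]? "leaf"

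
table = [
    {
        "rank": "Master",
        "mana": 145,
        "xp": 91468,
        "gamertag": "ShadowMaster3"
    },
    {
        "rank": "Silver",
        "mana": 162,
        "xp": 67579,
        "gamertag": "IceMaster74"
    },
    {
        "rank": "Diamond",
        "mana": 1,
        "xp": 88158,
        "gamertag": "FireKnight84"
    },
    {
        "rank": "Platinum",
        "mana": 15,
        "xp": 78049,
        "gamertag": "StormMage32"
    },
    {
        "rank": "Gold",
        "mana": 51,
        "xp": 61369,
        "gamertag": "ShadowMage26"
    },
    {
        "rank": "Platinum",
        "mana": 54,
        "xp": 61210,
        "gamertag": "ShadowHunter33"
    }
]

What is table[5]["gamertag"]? "ShadowHunter33"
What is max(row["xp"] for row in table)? 91468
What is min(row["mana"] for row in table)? 1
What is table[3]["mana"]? 15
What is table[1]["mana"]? 162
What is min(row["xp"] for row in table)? 61210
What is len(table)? 6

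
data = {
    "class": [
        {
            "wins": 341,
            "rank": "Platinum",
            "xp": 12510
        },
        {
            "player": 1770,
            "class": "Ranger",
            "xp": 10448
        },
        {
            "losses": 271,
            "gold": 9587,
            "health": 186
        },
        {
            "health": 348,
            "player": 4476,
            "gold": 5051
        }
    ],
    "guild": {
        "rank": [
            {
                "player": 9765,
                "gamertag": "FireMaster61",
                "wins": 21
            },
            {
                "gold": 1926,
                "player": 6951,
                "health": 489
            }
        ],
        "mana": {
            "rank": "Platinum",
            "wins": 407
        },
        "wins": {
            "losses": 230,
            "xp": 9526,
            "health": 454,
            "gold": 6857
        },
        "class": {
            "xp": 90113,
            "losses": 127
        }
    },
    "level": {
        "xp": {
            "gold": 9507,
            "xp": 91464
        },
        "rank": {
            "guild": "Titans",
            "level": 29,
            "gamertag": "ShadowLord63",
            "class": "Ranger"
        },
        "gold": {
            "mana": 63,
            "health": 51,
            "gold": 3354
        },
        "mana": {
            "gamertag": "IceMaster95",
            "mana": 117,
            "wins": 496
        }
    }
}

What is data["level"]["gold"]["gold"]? 3354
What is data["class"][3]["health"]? 348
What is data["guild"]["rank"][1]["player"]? 6951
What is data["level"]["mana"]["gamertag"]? "IceMaster95"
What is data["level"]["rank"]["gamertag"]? "ShadowLord63"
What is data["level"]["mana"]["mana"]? 117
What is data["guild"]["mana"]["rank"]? "Platinum"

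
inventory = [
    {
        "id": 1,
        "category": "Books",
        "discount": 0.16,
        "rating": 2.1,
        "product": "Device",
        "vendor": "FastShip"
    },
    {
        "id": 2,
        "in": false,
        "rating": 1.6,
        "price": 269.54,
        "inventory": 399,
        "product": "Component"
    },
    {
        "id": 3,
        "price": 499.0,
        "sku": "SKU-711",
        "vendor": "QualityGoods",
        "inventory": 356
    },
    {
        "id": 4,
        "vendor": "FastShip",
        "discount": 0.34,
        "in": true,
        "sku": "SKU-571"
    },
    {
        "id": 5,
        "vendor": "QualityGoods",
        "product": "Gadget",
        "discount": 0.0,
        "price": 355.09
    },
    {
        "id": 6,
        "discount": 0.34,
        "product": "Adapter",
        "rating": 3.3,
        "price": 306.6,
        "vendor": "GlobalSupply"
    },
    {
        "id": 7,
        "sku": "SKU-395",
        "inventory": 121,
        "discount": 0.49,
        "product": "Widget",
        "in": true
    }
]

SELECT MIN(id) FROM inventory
1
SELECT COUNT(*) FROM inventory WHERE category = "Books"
1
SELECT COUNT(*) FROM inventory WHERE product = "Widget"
1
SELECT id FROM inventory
[1, 2, 3, 4, 5, 6, 7]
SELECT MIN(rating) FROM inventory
1.6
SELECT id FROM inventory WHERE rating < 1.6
[]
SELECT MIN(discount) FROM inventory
0.0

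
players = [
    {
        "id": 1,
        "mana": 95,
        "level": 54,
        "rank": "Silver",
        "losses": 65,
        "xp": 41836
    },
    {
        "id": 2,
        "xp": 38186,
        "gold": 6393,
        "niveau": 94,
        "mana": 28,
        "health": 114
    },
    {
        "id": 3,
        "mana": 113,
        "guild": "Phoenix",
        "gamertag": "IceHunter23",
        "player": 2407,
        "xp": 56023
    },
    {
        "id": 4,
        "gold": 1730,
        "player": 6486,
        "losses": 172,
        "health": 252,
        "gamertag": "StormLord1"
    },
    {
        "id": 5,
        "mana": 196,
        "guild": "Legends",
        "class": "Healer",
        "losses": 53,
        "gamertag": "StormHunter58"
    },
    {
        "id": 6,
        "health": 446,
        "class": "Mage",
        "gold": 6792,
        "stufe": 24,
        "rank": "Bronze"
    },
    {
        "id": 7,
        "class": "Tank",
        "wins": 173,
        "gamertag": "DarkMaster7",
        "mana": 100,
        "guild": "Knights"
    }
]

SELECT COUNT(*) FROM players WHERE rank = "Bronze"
1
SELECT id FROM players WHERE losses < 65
[5]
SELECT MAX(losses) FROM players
172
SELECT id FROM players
[1, 2, 3, 4, 5, 6, 7]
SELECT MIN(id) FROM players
1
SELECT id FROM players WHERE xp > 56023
[]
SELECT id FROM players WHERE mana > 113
[5]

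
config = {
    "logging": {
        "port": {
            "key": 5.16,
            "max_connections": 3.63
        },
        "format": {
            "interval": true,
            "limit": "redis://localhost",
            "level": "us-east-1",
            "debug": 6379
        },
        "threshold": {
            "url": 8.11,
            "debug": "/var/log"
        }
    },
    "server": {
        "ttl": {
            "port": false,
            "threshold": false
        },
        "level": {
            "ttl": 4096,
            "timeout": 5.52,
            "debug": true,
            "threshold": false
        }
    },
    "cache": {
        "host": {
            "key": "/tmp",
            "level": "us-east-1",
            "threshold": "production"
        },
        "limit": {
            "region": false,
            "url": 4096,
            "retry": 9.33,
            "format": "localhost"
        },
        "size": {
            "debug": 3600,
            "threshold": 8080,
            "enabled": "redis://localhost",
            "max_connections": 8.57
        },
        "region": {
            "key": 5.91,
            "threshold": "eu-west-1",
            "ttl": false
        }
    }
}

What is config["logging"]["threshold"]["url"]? 8.11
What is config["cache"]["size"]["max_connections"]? 8.57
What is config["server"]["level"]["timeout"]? 5.52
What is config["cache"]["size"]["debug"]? 3600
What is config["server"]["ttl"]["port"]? False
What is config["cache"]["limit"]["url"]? 4096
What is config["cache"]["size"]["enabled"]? "redis://localhost"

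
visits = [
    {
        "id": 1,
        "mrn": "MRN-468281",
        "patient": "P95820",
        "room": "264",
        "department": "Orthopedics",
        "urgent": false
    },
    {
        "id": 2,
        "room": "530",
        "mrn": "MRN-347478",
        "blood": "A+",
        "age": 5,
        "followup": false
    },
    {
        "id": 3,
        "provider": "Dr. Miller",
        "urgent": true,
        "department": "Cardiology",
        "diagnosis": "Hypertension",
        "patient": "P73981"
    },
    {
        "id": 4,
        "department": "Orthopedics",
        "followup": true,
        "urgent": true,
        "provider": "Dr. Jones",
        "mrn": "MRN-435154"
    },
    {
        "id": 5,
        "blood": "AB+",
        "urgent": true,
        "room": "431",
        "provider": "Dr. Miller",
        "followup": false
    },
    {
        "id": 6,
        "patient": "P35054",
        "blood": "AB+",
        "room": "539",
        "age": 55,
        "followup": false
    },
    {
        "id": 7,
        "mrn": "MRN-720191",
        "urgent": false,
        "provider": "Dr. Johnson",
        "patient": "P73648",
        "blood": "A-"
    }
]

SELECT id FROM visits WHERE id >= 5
[5, 6, 7]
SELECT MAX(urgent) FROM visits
True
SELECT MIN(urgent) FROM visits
False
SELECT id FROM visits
[1, 2, 3, 4, 5, 6, 7]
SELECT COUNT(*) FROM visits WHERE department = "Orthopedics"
2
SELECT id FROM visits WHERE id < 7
[1, 2, 3, 4, 5, 6]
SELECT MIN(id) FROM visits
1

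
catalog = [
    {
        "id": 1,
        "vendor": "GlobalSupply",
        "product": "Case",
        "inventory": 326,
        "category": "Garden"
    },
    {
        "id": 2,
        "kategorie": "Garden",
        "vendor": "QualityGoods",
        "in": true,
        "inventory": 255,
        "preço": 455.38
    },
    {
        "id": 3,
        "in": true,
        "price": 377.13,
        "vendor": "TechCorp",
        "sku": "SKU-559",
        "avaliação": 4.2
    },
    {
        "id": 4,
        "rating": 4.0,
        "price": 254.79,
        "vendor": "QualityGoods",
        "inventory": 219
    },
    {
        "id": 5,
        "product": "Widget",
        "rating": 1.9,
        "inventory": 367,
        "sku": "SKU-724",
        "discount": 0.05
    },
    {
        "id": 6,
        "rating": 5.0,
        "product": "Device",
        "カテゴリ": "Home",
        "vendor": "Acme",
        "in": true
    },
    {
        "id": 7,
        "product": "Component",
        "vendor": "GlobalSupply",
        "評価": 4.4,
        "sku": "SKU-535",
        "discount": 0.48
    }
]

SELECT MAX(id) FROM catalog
7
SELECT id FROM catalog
[1, 2, 3, 4, 5, 6, 7]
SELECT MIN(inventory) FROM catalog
219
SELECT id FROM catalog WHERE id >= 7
[7]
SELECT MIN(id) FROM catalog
1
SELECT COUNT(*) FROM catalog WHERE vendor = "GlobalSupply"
2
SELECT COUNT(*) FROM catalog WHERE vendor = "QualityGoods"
2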